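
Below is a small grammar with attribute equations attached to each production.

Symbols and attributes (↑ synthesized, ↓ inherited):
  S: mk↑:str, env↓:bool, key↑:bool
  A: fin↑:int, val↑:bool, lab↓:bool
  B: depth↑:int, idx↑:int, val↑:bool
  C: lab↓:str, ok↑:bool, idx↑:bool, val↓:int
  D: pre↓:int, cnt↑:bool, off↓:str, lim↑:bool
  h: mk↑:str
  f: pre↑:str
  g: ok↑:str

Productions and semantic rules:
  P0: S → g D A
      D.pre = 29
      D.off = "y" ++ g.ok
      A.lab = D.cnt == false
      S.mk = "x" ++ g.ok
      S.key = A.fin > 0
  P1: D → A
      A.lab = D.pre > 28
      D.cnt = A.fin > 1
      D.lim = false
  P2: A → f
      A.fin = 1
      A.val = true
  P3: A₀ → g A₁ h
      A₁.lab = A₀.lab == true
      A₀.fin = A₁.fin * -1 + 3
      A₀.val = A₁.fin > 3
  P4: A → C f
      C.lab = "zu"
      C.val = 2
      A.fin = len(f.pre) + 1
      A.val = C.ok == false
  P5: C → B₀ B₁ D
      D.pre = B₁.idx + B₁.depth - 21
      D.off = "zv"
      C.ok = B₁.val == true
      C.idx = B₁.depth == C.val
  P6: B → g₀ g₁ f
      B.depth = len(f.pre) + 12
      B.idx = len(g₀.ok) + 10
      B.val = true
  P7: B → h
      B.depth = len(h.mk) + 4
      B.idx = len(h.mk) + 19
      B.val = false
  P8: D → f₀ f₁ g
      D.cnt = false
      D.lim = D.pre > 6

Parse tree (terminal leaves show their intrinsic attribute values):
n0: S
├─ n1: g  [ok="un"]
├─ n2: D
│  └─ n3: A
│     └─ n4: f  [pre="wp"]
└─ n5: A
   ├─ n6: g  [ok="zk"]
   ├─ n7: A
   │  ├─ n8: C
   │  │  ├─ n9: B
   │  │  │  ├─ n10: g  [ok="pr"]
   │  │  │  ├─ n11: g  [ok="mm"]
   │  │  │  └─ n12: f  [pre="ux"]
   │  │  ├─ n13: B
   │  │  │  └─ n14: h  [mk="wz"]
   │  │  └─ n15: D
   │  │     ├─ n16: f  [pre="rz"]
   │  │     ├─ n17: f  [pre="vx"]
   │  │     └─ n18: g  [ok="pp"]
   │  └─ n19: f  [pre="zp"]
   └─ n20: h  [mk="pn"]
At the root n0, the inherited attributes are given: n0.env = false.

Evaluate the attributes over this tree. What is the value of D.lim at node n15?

false

1. n0.env = false  [given at root]
2. n1.ok = "un"  [terminal]
3. n2.pre = 29  [29]
4. n2.off = "yun"  ["y" ++ g.ok]
5. n3.lab = true  [D.pre > 28]
6. n4.pre = "wp"  [terminal]
7. n3.fin = 1  [1]
8. n3.val = true  [true]
9. n2.cnt = false  [A.fin > 1]
10. n2.lim = false  [false]
11. n5.lab = true  [D.cnt == false]
12. n6.ok = "zk"  [terminal]
13. n7.lab = true  [A₀.lab == true]
14. n8.lab = "zu"  ["zu"]
15. n8.val = 2  [2]
16. n10.ok = "pr"  [terminal]
17. n11.ok = "mm"  [terminal]
18. n12.pre = "ux"  [terminal]
19. n9.depth = 14  [len(f.pre) + 12]
20. n9.idx = 12  [len(g₀.ok) + 10]
21. n9.val = true  [true]
22. n14.mk = "wz"  [terminal]
23. n13.depth = 6  [len(h.mk) + 4]
24. n13.idx = 21  [len(h.mk) + 19]
25. n13.val = false  [false]
26. n15.pre = 6  [B₁.idx + B₁.depth - 21]
27. n15.off = "zv"  ["zv"]
28. n16.pre = "rz"  [terminal]
29. n17.pre = "vx"  [terminal]
30. n18.ok = "pp"  [terminal]
31. n15.cnt = false  [false]
32. n15.lim = false  [D.pre > 6]
33. n8.ok = false  [B₁.val == true]
34. n8.idx = false  [B₁.depth == C.val]
35. n19.pre = "zp"  [terminal]
36. n7.fin = 3  [len(f.pre) + 1]
37. n7.val = true  [C.ok == false]
38. n20.mk = "pn"  [terminal]
39. n5.fin = 0  [A₁.fin * -1 + 3]
40. n5.val = false  [A₁.fin > 3]
41. n0.mk = "xun"  ["x" ++ g.ok]
42. n0.key = false  [A.fin > 0]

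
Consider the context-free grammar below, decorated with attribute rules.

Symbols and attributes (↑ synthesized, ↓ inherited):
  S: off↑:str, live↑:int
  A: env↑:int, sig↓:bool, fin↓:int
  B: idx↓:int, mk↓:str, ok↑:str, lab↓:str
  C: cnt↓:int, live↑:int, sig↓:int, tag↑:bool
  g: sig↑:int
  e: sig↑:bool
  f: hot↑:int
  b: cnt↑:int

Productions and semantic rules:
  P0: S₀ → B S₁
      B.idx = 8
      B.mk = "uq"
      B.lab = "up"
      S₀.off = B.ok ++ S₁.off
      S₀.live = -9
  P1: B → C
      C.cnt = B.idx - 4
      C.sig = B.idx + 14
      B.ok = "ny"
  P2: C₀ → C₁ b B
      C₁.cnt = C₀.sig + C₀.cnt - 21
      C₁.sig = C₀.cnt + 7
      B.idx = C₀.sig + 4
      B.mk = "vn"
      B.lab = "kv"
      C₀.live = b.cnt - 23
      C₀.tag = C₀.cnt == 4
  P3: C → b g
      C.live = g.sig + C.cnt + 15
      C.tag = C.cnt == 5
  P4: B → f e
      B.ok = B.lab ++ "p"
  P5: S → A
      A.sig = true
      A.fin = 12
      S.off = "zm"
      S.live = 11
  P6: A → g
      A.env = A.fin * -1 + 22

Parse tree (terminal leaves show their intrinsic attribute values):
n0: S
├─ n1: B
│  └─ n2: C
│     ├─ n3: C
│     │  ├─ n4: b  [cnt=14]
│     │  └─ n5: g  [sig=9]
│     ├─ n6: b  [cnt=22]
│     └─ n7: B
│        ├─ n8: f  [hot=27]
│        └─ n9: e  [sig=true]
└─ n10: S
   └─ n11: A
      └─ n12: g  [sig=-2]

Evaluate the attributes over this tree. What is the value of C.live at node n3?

1. n1.idx = 8  [8]
2. n1.mk = "uq"  ["uq"]
3. n1.lab = "up"  ["up"]
4. n2.cnt = 4  [B.idx - 4]
5. n2.sig = 22  [B.idx + 14]
6. n3.cnt = 5  [C₀.sig + C₀.cnt - 21]
7. n3.sig = 11  [C₀.cnt + 7]
8. n4.cnt = 14  [terminal]
9. n5.sig = 9  [terminal]
10. n3.live = 29  [g.sig + C.cnt + 15]
11. n3.tag = true  [C.cnt == 5]
12. n6.cnt = 22  [terminal]
13. n7.idx = 26  [C₀.sig + 4]
14. n7.mk = "vn"  ["vn"]
15. n7.lab = "kv"  ["kv"]
16. n8.hot = 27  [terminal]
17. n9.sig = true  [terminal]
18. n7.ok = "kvp"  [B.lab ++ "p"]
19. n2.live = -1  [b.cnt - 23]
20. n2.tag = true  [C₀.cnt == 4]
21. n1.ok = "ny"  ["ny"]
22. n11.sig = true  [true]
23. n11.fin = 12  [12]
24. n12.sig = -2  [terminal]
25. n11.env = 10  [A.fin * -1 + 22]
26. n10.off = "zm"  ["zm"]
27. n10.live = 11  [11]
28. n0.off = "nyzm"  [B.ok ++ S₁.off]
29. n0.live = -9  [-9]

29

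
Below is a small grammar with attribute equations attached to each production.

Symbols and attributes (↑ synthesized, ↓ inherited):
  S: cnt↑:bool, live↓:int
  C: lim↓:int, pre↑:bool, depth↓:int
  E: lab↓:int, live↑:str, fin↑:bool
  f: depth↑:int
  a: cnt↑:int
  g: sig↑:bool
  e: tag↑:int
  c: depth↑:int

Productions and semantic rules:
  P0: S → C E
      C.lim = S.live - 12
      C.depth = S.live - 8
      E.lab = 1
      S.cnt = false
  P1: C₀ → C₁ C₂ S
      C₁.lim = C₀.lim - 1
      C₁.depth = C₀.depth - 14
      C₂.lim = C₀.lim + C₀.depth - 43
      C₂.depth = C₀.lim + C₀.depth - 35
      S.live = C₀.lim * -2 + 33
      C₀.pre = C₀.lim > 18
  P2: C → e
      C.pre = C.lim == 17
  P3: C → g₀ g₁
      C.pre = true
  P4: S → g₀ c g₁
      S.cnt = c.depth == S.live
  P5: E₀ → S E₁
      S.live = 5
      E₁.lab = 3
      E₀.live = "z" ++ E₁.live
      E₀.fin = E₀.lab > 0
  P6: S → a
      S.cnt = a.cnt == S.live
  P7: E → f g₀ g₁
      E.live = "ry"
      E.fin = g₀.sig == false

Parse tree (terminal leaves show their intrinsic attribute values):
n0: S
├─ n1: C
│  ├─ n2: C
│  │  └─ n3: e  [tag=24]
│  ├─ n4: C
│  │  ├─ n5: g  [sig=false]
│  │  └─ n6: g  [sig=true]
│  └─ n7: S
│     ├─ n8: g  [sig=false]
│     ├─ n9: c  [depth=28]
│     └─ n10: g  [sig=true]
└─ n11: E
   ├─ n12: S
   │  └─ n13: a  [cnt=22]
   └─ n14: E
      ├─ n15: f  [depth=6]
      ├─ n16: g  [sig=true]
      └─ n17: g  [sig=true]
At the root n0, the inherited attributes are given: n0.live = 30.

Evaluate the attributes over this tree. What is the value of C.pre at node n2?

1. n0.live = 30  [given at root]
2. n1.lim = 18  [S.live - 12]
3. n1.depth = 22  [S.live - 8]
4. n2.lim = 17  [C₀.lim - 1]
5. n2.depth = 8  [C₀.depth - 14]
6. n3.tag = 24  [terminal]
7. n2.pre = true  [C.lim == 17]
8. n4.lim = -3  [C₀.lim + C₀.depth - 43]
9. n4.depth = 5  [C₀.lim + C₀.depth - 35]
10. n5.sig = false  [terminal]
11. n6.sig = true  [terminal]
12. n4.pre = true  [true]
13. n7.live = -3  [C₀.lim * -2 + 33]
14. n8.sig = false  [terminal]
15. n9.depth = 28  [terminal]
16. n10.sig = true  [terminal]
17. n7.cnt = false  [c.depth == S.live]
18. n1.pre = false  [C₀.lim > 18]
19. n11.lab = 1  [1]
20. n12.live = 5  [5]
21. n13.cnt = 22  [terminal]
22. n12.cnt = false  [a.cnt == S.live]
23. n14.lab = 3  [3]
24. n15.depth = 6  [terminal]
25. n16.sig = true  [terminal]
26. n17.sig = true  [terminal]
27. n14.live = "ry"  ["ry"]
28. n14.fin = false  [g₀.sig == false]
29. n11.live = "zry"  ["z" ++ E₁.live]
30. n11.fin = true  [E₀.lab > 0]
31. n0.cnt = false  [false]

true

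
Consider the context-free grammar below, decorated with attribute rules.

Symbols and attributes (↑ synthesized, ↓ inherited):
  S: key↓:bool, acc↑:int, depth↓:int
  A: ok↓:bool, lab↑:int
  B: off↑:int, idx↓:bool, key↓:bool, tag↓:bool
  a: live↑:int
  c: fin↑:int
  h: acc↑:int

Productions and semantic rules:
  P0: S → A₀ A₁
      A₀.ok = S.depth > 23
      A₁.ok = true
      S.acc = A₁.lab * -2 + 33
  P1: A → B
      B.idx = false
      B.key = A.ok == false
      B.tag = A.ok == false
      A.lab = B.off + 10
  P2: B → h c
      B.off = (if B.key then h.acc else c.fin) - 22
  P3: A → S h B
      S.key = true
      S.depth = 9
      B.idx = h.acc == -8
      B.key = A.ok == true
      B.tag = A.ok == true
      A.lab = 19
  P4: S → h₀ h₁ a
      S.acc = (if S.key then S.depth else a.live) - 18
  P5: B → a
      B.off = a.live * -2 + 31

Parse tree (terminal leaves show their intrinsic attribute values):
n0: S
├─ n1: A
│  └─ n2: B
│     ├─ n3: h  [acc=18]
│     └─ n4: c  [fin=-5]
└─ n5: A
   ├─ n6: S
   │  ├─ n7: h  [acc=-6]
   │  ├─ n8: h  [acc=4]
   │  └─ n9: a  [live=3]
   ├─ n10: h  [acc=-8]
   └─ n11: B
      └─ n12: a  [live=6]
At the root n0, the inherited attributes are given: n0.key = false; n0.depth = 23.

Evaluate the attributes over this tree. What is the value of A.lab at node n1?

6

1. n0.key = false  [given at root]
2. n0.depth = 23  [given at root]
3. n1.ok = false  [S.depth > 23]
4. n2.idx = false  [false]
5. n2.key = true  [A.ok == false]
6. n2.tag = true  [A.ok == false]
7. n3.acc = 18  [terminal]
8. n4.fin = -5  [terminal]
9. n2.off = -4  [(if B.key then h.acc else c.fin) - 22]
10. n1.lab = 6  [B.off + 10]
11. n5.ok = true  [true]
12. n6.key = true  [true]
13. n6.depth = 9  [9]
14. n7.acc = -6  [terminal]
15. n8.acc = 4  [terminal]
16. n9.live = 3  [terminal]
17. n6.acc = -9  [(if S.key then S.depth else a.live) - 18]
18. n10.acc = -8  [terminal]
19. n11.idx = true  [h.acc == -8]
20. n11.key = true  [A.ok == true]
21. n11.tag = true  [A.ok == true]
22. n12.live = 6  [terminal]
23. n11.off = 19  [a.live * -2 + 31]
24. n5.lab = 19  [19]
25. n0.acc = -5  [A₁.lab * -2 + 33]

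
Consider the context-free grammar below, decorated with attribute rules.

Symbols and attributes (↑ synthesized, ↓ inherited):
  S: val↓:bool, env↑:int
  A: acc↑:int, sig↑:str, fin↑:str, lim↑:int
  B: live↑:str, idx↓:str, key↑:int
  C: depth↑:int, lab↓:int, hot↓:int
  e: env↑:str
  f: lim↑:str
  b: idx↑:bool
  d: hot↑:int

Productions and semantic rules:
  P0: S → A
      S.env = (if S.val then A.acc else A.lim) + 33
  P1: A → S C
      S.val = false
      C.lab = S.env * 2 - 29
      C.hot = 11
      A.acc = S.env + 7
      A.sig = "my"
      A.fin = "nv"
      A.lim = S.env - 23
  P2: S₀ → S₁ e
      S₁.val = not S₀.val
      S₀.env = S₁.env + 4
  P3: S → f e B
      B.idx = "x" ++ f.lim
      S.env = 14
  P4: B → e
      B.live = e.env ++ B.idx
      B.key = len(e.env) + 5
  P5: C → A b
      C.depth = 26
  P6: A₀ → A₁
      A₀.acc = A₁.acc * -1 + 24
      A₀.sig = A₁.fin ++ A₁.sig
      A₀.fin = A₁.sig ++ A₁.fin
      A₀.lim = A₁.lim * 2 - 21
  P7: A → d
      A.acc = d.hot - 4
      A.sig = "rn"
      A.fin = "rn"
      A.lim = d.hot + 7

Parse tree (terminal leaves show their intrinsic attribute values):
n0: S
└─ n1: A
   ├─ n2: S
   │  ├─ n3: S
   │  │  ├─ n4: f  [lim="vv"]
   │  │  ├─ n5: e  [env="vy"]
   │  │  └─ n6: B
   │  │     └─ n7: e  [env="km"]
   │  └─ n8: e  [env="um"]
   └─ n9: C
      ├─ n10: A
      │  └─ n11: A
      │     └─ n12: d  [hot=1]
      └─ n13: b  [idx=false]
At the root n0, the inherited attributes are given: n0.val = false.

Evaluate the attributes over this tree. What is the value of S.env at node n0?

28

1. n0.val = false  [given at root]
2. n2.val = false  [false]
3. n3.val = true  [not S₀.val]
4. n4.lim = "vv"  [terminal]
5. n5.env = "vy"  [terminal]
6. n6.idx = "xvv"  ["x" ++ f.lim]
7. n7.env = "km"  [terminal]
8. n6.live = "kmxvv"  [e.env ++ B.idx]
9. n6.key = 7  [len(e.env) + 5]
10. n3.env = 14  [14]
11. n8.env = "um"  [terminal]
12. n2.env = 18  [S₁.env + 4]
13. n9.lab = 7  [S.env * 2 - 29]
14. n9.hot = 11  [11]
15. n12.hot = 1  [terminal]
16. n11.acc = -3  [d.hot - 4]
17. n11.sig = "rn"  ["rn"]
18. n11.fin = "rn"  ["rn"]
19. n11.lim = 8  [d.hot + 7]
20. n10.acc = 27  [A₁.acc * -1 + 24]
21. n10.sig = "rnrn"  [A₁.fin ++ A₁.sig]
22. n10.fin = "rnrn"  [A₁.sig ++ A₁.fin]
23. n10.lim = -5  [A₁.lim * 2 - 21]
24. n13.idx = false  [terminal]
25. n9.depth = 26  [26]
26. n1.acc = 25  [S.env + 7]
27. n1.sig = "my"  ["my"]
28. n1.fin = "nv"  ["nv"]
29. n1.lim = -5  [S.env - 23]
30. n0.env = 28  [(if S.val then A.acc else A.lim) + 33]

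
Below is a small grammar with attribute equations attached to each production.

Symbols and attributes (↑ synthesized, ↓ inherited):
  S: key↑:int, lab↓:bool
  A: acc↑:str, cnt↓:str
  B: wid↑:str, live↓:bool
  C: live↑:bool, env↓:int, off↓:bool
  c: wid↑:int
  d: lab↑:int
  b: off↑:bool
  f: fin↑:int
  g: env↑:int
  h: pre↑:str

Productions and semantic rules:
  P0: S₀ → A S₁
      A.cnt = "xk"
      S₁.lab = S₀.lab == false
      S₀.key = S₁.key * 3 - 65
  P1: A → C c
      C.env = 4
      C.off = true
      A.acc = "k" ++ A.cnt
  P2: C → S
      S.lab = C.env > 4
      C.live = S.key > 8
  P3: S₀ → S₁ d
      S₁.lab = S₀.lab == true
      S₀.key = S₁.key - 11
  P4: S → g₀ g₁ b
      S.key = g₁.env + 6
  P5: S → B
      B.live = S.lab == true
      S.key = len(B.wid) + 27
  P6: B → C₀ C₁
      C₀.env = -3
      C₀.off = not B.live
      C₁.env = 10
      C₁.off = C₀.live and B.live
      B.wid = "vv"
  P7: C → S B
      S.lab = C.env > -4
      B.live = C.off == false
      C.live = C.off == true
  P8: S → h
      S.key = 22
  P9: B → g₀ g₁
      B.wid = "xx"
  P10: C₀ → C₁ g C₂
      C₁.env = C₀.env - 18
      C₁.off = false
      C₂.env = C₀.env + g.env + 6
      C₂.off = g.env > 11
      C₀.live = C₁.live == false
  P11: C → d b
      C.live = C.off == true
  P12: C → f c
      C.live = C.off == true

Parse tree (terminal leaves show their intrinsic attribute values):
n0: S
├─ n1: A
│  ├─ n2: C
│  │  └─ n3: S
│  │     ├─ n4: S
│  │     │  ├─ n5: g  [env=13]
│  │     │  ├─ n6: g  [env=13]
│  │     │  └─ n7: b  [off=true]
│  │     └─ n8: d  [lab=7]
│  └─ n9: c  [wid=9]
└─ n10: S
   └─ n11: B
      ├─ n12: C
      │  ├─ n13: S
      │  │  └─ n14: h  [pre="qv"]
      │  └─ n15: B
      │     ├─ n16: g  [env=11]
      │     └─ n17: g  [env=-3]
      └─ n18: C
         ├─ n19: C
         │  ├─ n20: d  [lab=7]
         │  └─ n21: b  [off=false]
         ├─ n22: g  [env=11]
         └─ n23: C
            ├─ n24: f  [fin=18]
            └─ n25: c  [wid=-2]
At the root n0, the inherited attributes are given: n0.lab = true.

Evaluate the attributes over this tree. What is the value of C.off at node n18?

1. n0.lab = true  [given at root]
2. n1.cnt = "xk"  ["xk"]
3. n2.env = 4  [4]
4. n2.off = true  [true]
5. n3.lab = false  [C.env > 4]
6. n4.lab = false  [S₀.lab == true]
7. n5.env = 13  [terminal]
8. n6.env = 13  [terminal]
9. n7.off = true  [terminal]
10. n4.key = 19  [g₁.env + 6]
11. n8.lab = 7  [terminal]
12. n3.key = 8  [S₁.key - 11]
13. n2.live = false  [S.key > 8]
14. n9.wid = 9  [terminal]
15. n1.acc = "kxk"  ["k" ++ A.cnt]
16. n10.lab = false  [S₀.lab == false]
17. n11.live = false  [S.lab == true]
18. n12.env = -3  [-3]
19. n12.off = true  [not B.live]
20. n13.lab = true  [C.env > -4]
21. n14.pre = "qv"  [terminal]
22. n13.key = 22  [22]
23. n15.live = false  [C.off == false]
24. n16.env = 11  [terminal]
25. n17.env = -3  [terminal]
26. n15.wid = "xx"  ["xx"]
27. n12.live = true  [C.off == true]
28. n18.env = 10  [10]
29. n18.off = false  [C₀.live and B.live]
30. n19.env = -8  [C₀.env - 18]
31. n19.off = false  [false]
32. n20.lab = 7  [terminal]
33. n21.off = false  [terminal]
34. n19.live = false  [C.off == true]
35. n22.env = 11  [terminal]
36. n23.env = 27  [C₀.env + g.env + 6]
37. n23.off = false  [g.env > 11]
38. n24.fin = 18  [terminal]
39. n25.wid = -2  [terminal]
40. n23.live = false  [C.off == true]
41. n18.live = true  [C₁.live == false]
42. n11.wid = "vv"  ["vv"]
43. n10.key = 29  [len(B.wid) + 27]
44. n0.key = 22  [S₁.key * 3 - 65]

false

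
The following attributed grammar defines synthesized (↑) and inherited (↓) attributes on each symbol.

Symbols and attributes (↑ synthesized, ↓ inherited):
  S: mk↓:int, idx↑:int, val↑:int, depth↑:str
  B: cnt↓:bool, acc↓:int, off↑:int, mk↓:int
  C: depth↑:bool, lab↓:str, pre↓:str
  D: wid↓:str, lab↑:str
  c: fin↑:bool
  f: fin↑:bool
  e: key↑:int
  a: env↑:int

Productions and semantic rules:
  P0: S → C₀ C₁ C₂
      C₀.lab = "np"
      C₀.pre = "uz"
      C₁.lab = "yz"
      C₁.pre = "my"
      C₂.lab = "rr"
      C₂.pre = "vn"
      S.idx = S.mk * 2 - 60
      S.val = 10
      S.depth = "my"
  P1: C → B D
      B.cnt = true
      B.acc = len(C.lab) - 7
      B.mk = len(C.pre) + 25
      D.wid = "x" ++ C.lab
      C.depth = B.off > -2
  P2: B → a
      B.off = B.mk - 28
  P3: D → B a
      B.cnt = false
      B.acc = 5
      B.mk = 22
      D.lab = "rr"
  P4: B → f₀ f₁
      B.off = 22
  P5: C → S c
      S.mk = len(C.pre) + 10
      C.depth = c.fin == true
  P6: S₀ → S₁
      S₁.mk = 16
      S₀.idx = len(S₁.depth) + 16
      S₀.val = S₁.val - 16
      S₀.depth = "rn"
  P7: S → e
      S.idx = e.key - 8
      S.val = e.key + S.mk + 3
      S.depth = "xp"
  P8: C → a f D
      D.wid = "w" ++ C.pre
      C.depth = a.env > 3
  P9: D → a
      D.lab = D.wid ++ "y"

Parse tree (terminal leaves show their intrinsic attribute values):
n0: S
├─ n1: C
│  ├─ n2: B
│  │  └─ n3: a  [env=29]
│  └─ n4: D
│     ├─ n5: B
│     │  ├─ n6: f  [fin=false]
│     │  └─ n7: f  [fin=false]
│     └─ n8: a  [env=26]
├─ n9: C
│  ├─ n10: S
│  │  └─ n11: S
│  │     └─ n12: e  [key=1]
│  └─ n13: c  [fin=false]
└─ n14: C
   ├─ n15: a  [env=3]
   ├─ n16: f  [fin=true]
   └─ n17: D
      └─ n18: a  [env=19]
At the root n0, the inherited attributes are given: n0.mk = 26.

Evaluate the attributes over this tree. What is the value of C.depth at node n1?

true

1. n0.mk = 26  [given at root]
2. n1.lab = "np"  ["np"]
3. n1.pre = "uz"  ["uz"]
4. n2.cnt = true  [true]
5. n2.acc = -5  [len(C.lab) - 7]
6. n2.mk = 27  [len(C.pre) + 25]
7. n3.env = 29  [terminal]
8. n2.off = -1  [B.mk - 28]
9. n4.wid = "xnp"  ["x" ++ C.lab]
10. n5.cnt = false  [false]
11. n5.acc = 5  [5]
12. n5.mk = 22  [22]
13. n6.fin = false  [terminal]
14. n7.fin = false  [terminal]
15. n5.off = 22  [22]
16. n8.env = 26  [terminal]
17. n4.lab = "rr"  ["rr"]
18. n1.depth = true  [B.off > -2]
19. n9.lab = "yz"  ["yz"]
20. n9.pre = "my"  ["my"]
21. n10.mk = 12  [len(C.pre) + 10]
22. n11.mk = 16  [16]
23. n12.key = 1  [terminal]
24. n11.idx = -7  [e.key - 8]
25. n11.val = 20  [e.key + S.mk + 3]
26. n11.depth = "xp"  ["xp"]
27. n10.idx = 18  [len(S₁.depth) + 16]
28. n10.val = 4  [S₁.val - 16]
29. n10.depth = "rn"  ["rn"]
30. n13.fin = false  [terminal]
31. n9.depth = false  [c.fin == true]
32. n14.lab = "rr"  ["rr"]
33. n14.pre = "vn"  ["vn"]
34. n15.env = 3  [terminal]
35. n16.fin = true  [terminal]
36. n17.wid = "wvn"  ["w" ++ C.pre]
37. n18.env = 19  [terminal]
38. n17.lab = "wvny"  [D.wid ++ "y"]
39. n14.depth = false  [a.env > 3]
40. n0.idx = -8  [S.mk * 2 - 60]
41. n0.val = 10  [10]
42. n0.depth = "my"  ["my"]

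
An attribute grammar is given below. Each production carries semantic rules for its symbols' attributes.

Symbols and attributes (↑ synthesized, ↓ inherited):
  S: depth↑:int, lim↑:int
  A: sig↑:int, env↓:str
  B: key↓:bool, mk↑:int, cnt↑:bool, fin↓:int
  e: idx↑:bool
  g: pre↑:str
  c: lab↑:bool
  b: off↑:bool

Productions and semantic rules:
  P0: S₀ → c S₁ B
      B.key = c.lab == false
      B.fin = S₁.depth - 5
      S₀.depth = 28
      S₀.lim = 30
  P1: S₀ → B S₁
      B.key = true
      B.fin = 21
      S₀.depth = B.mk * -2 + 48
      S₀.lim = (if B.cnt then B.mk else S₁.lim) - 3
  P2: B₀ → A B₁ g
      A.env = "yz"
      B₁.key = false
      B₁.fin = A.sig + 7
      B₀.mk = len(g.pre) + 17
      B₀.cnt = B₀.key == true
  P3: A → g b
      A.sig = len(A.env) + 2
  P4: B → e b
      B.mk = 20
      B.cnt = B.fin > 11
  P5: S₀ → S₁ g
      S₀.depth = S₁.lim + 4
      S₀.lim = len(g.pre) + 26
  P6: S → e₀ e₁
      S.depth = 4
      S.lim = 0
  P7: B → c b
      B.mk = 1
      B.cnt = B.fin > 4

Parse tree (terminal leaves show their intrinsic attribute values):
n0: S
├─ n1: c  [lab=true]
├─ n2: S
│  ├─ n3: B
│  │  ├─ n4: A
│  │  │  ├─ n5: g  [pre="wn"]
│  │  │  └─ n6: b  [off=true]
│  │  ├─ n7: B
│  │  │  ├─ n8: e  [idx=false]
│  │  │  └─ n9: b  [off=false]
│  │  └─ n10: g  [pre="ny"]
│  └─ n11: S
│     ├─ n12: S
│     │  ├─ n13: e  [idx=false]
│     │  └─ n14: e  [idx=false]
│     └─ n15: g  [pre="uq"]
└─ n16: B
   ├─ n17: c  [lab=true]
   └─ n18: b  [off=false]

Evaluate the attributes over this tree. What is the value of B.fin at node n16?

1. n1.lab = true  [terminal]
2. n3.key = true  [true]
3. n3.fin = 21  [21]
4. n4.env = "yz"  ["yz"]
5. n5.pre = "wn"  [terminal]
6. n6.off = true  [terminal]
7. n4.sig = 4  [len(A.env) + 2]
8. n7.key = false  [false]
9. n7.fin = 11  [A.sig + 7]
10. n8.idx = false  [terminal]
11. n9.off = false  [terminal]
12. n7.mk = 20  [20]
13. n7.cnt = false  [B.fin > 11]
14. n10.pre = "ny"  [terminal]
15. n3.mk = 19  [len(g.pre) + 17]
16. n3.cnt = true  [B₀.key == true]
17. n13.idx = false  [terminal]
18. n14.idx = false  [terminal]
19. n12.depth = 4  [4]
20. n12.lim = 0  [0]
21. n15.pre = "uq"  [terminal]
22. n11.depth = 4  [S₁.lim + 4]
23. n11.lim = 28  [len(g.pre) + 26]
24. n2.depth = 10  [B.mk * -2 + 48]
25. n2.lim = 16  [(if B.cnt then B.mk else S₁.lim) - 3]
26. n16.key = false  [c.lab == false]
27. n16.fin = 5  [S₁.depth - 5]
28. n17.lab = true  [terminal]
29. n18.off = false  [terminal]
30. n16.mk = 1  [1]
31. n16.cnt = true  [B.fin > 4]
32. n0.depth = 28  [28]
33. n0.lim = 30  [30]

5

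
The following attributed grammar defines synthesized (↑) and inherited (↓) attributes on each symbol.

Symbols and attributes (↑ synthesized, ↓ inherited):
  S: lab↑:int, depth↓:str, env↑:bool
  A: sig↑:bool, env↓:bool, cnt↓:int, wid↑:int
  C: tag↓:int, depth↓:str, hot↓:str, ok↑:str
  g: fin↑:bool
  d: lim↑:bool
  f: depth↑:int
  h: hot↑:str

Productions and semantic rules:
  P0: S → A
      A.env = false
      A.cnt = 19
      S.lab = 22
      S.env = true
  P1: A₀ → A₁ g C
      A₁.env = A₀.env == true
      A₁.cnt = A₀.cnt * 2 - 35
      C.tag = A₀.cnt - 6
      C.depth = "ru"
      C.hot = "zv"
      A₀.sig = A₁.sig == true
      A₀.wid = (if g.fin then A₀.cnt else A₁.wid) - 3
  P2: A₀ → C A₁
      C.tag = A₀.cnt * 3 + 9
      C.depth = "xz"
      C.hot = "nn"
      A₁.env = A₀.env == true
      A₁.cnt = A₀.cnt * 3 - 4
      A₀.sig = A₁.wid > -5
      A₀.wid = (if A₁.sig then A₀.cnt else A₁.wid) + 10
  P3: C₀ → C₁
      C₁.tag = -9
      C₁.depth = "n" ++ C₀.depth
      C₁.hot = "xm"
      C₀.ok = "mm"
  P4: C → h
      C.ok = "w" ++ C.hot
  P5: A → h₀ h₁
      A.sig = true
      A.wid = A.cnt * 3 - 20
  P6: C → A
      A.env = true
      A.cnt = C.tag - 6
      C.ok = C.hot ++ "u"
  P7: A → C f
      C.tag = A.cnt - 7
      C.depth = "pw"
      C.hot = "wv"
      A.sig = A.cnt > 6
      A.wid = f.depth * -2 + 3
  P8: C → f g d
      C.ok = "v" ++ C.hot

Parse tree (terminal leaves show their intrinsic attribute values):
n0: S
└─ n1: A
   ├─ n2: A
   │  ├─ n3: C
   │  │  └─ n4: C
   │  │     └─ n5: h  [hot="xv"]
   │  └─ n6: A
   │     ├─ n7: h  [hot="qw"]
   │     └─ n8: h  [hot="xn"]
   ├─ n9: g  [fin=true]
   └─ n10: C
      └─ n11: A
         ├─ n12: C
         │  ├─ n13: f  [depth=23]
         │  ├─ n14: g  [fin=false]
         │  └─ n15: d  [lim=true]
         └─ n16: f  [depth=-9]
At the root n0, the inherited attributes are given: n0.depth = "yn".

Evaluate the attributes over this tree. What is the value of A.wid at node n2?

13

1. n0.depth = "yn"  [given at root]
2. n1.env = false  [false]
3. n1.cnt = 19  [19]
4. n2.env = false  [A₀.env == true]
5. n2.cnt = 3  [A₀.cnt * 2 - 35]
6. n3.tag = 18  [A₀.cnt * 3 + 9]
7. n3.depth = "xz"  ["xz"]
8. n3.hot = "nn"  ["nn"]
9. n4.tag = -9  [-9]
10. n4.depth = "nxz"  ["n" ++ C₀.depth]
11. n4.hot = "xm"  ["xm"]
12. n5.hot = "xv"  [terminal]
13. n4.ok = "wxm"  ["w" ++ C.hot]
14. n3.ok = "mm"  ["mm"]
15. n6.env = false  [A₀.env == true]
16. n6.cnt = 5  [A₀.cnt * 3 - 4]
17. n7.hot = "qw"  [terminal]
18. n8.hot = "xn"  [terminal]
19. n6.sig = true  [true]
20. n6.wid = -5  [A.cnt * 3 - 20]
21. n2.sig = false  [A₁.wid > -5]
22. n2.wid = 13  [(if A₁.sig then A₀.cnt else A₁.wid) + 10]
23. n9.fin = true  [terminal]
24. n10.tag = 13  [A₀.cnt - 6]
25. n10.depth = "ru"  ["ru"]
26. n10.hot = "zv"  ["zv"]
27. n11.env = true  [true]
28. n11.cnt = 7  [C.tag - 6]
29. n12.tag = 0  [A.cnt - 7]
30. n12.depth = "pw"  ["pw"]
31. n12.hot = "wv"  ["wv"]
32. n13.depth = 23  [terminal]
33. n14.fin = false  [terminal]
34. n15.lim = true  [terminal]
35. n12.ok = "vwv"  ["v" ++ C.hot]
36. n16.depth = -9  [terminal]
37. n11.sig = true  [A.cnt > 6]
38. n11.wid = 21  [f.depth * -2 + 3]
39. n10.ok = "zvu"  [C.hot ++ "u"]
40. n1.sig = false  [A₁.sig == true]
41. n1.wid = 16  [(if g.fin then A₀.cnt else A₁.wid) - 3]
42. n0.lab = 22  [22]
43. n0.env = true  [true]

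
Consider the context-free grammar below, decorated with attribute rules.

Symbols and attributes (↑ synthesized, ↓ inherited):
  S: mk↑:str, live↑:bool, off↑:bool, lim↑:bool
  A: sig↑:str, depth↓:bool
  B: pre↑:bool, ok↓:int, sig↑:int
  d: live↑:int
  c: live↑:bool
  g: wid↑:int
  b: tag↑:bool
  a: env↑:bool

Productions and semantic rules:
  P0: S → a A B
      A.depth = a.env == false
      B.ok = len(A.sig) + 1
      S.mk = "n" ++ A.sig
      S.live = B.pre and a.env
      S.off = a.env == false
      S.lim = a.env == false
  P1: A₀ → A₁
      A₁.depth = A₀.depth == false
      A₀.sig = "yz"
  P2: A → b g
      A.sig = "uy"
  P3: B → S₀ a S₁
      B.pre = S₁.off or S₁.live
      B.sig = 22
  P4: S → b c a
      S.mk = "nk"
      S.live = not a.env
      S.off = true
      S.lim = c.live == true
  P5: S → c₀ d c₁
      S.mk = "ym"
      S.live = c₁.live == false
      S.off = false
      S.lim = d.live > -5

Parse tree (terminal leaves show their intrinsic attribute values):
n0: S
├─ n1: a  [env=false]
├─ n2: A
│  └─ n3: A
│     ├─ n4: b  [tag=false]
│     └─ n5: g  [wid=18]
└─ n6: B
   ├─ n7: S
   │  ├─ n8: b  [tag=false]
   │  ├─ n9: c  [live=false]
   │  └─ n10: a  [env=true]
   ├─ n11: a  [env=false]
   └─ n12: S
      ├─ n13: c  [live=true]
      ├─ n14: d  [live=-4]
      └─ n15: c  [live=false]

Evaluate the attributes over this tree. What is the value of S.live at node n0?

false

1. n1.env = false  [terminal]
2. n2.depth = true  [a.env == false]
3. n3.depth = false  [A₀.depth == false]
4. n4.tag = false  [terminal]
5. n5.wid = 18  [terminal]
6. n3.sig = "uy"  ["uy"]
7. n2.sig = "yz"  ["yz"]
8. n6.ok = 3  [len(A.sig) + 1]
9. n8.tag = false  [terminal]
10. n9.live = false  [terminal]
11. n10.env = true  [terminal]
12. n7.mk = "nk"  ["nk"]
13. n7.live = false  [not a.env]
14. n7.off = true  [true]
15. n7.lim = false  [c.live == true]
16. n11.env = false  [terminal]
17. n13.live = true  [terminal]
18. n14.live = -4  [terminal]
19. n15.live = false  [terminal]
20. n12.mk = "ym"  ["ym"]
21. n12.live = true  [c₁.live == false]
22. n12.off = false  [false]
23. n12.lim = true  [d.live > -5]
24. n6.pre = true  [S₁.off or S₁.live]
25. n6.sig = 22  [22]
26. n0.mk = "nyz"  ["n" ++ A.sig]
27. n0.live = false  [B.pre and a.env]
28. n0.off = true  [a.env == false]
29. n0.lim = true  [a.env == false]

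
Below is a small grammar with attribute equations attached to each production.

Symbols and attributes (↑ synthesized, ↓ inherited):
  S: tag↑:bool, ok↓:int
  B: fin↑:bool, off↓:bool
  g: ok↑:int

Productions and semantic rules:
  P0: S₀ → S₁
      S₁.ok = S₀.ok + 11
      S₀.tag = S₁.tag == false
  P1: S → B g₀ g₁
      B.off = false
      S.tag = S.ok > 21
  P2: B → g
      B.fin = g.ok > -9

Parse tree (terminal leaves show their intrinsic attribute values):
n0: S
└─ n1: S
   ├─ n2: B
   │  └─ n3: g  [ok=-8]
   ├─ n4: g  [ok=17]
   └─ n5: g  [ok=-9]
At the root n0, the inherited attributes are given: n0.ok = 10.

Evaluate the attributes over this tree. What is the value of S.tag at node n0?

1. n0.ok = 10  [given at root]
2. n1.ok = 21  [S₀.ok + 11]
3. n2.off = false  [false]
4. n3.ok = -8  [terminal]
5. n2.fin = true  [g.ok > -9]
6. n4.ok = 17  [terminal]
7. n5.ok = -9  [terminal]
8. n1.tag = false  [S.ok > 21]
9. n0.tag = true  [S₁.tag == false]

true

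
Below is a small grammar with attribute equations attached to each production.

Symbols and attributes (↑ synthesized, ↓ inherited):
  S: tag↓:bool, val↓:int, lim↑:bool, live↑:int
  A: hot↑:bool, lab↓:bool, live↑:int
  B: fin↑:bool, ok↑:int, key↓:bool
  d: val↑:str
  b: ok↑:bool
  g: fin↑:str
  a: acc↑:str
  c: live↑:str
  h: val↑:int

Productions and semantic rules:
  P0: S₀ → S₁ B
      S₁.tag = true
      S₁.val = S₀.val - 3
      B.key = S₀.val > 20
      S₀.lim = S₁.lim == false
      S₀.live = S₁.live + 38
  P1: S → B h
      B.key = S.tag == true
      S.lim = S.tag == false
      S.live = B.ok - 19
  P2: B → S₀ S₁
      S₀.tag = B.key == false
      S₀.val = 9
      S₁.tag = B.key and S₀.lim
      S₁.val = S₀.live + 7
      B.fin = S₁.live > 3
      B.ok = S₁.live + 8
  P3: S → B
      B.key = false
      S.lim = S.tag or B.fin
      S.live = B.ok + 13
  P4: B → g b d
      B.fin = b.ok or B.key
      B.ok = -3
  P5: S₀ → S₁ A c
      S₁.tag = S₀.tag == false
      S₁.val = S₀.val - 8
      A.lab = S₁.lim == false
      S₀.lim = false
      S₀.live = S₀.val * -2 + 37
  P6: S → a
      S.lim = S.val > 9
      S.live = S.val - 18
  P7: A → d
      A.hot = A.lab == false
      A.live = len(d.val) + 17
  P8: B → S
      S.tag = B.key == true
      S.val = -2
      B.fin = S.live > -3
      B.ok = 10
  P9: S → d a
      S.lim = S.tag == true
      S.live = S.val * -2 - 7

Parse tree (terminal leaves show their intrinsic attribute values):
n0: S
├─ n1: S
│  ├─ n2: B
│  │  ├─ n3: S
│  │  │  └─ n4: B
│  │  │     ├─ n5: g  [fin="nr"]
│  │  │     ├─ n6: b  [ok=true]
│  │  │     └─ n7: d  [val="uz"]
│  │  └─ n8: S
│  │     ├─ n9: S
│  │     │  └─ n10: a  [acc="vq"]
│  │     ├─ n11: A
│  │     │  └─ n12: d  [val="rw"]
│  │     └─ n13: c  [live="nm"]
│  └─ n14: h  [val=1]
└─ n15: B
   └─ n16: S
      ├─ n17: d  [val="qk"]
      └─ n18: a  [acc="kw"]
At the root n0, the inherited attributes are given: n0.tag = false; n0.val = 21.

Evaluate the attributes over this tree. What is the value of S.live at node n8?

1. n0.tag = false  [given at root]
2. n0.val = 21  [given at root]
3. n1.tag = true  [true]
4. n1.val = 18  [S₀.val - 3]
5. n2.key = true  [S.tag == true]
6. n3.tag = false  [B.key == false]
7. n3.val = 9  [9]
8. n4.key = false  [false]
9. n5.fin = "nr"  [terminal]
10. n6.ok = true  [terminal]
11. n7.val = "uz"  [terminal]
12. n4.fin = true  [b.ok or B.key]
13. n4.ok = -3  [-3]
14. n3.lim = true  [S.tag or B.fin]
15. n3.live = 10  [B.ok + 13]
16. n8.tag = true  [B.key and S₀.lim]
17. n8.val = 17  [S₀.live + 7]
18. n9.tag = false  [S₀.tag == false]
19. n9.val = 9  [S₀.val - 8]
20. n10.acc = "vq"  [terminal]
21. n9.lim = false  [S.val > 9]
22. n9.live = -9  [S.val - 18]
23. n11.lab = true  [S₁.lim == false]
24. n12.val = "rw"  [terminal]
25. n11.hot = false  [A.lab == false]
26. n11.live = 19  [len(d.val) + 17]
27. n13.live = "nm"  [terminal]
28. n8.lim = false  [false]
29. n8.live = 3  [S₀.val * -2 + 37]
30. n2.fin = false  [S₁.live > 3]
31. n2.ok = 11  [S₁.live + 8]
32. n14.val = 1  [terminal]
33. n1.lim = false  [S.tag == false]
34. n1.live = -8  [B.ok - 19]
35. n15.key = true  [S₀.val > 20]
36. n16.tag = true  [B.key == true]
37. n16.val = -2  [-2]
38. n17.val = "qk"  [terminal]
39. n18.acc = "kw"  [terminal]
40. n16.lim = true  [S.tag == true]
41. n16.live = -3  [S.val * -2 - 7]
42. n15.fin = false  [S.live > -3]
43. n15.ok = 10  [10]
44. n0.lim = true  [S₁.lim == false]
45. n0.live = 30  [S₁.live + 38]

3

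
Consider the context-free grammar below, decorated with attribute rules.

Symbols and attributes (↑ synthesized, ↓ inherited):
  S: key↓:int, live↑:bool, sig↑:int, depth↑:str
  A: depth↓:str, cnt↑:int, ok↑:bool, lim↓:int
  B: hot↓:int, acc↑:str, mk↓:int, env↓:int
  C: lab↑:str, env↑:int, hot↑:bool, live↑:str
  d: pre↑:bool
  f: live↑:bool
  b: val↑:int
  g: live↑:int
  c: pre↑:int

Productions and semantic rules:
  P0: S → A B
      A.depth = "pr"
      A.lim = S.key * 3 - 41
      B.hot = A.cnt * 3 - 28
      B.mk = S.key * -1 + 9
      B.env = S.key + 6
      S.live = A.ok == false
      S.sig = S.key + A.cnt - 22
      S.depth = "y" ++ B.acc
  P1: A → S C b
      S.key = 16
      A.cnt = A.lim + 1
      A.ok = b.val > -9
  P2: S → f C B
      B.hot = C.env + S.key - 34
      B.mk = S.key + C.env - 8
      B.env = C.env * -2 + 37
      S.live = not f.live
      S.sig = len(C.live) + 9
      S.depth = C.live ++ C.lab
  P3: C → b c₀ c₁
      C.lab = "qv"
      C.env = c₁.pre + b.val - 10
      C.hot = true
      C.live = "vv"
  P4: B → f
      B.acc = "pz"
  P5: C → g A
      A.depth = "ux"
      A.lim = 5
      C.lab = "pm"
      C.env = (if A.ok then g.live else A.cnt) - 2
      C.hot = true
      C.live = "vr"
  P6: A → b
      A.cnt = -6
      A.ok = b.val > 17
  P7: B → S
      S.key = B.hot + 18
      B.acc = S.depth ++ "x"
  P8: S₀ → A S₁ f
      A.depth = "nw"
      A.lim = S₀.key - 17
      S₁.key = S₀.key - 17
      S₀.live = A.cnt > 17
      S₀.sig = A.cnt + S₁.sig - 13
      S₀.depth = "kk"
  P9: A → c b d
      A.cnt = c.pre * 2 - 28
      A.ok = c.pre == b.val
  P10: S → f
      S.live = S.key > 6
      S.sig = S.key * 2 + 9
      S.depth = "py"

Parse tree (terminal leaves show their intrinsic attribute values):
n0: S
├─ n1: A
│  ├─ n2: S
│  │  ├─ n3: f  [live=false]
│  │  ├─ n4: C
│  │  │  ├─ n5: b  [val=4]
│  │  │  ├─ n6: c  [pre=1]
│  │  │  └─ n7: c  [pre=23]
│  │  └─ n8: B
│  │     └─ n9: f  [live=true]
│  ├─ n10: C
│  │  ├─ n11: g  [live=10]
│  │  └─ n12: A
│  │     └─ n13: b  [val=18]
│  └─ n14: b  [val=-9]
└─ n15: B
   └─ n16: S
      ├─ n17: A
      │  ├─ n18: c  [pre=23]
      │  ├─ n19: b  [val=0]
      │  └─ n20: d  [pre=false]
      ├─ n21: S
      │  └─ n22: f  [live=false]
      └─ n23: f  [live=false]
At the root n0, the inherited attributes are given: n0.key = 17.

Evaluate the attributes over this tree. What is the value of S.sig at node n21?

1. n0.key = 17  [given at root]
2. n1.depth = "pr"  ["pr"]
3. n1.lim = 10  [S.key * 3 - 41]
4. n2.key = 16  [16]
5. n3.live = false  [terminal]
6. n5.val = 4  [terminal]
7. n6.pre = 1  [terminal]
8. n7.pre = 23  [terminal]
9. n4.lab = "qv"  ["qv"]
10. n4.env = 17  [c₁.pre + b.val - 10]
11. n4.hot = true  [true]
12. n4.live = "vv"  ["vv"]
13. n8.hot = -1  [C.env + S.key - 34]
14. n8.mk = 25  [S.key + C.env - 8]
15. n8.env = 3  [C.env * -2 + 37]
16. n9.live = true  [terminal]
17. n8.acc = "pz"  ["pz"]
18. n2.live = true  [not f.live]
19. n2.sig = 11  [len(C.live) + 9]
20. n2.depth = "vvqv"  [C.live ++ C.lab]
21. n11.live = 10  [terminal]
22. n12.depth = "ux"  ["ux"]
23. n12.lim = 5  [5]
24. n13.val = 18  [terminal]
25. n12.cnt = -6  [-6]
26. n12.ok = true  [b.val > 17]
27. n10.lab = "pm"  ["pm"]
28. n10.env = 8  [(if A.ok then g.live else A.cnt) - 2]
29. n10.hot = true  [true]
30. n10.live = "vr"  ["vr"]
31. n14.val = -9  [terminal]
32. n1.cnt = 11  [A.lim + 1]
33. n1.ok = false  [b.val > -9]
34. n15.hot = 5  [A.cnt * 3 - 28]
35. n15.mk = -8  [S.key * -1 + 9]
36. n15.env = 23  [S.key + 6]
37. n16.key = 23  [B.hot + 18]
38. n17.depth = "nw"  ["nw"]
39. n17.lim = 6  [S₀.key - 17]
40. n18.pre = 23  [terminal]
41. n19.val = 0  [terminal]
42. n20.pre = false  [terminal]
43. n17.cnt = 18  [c.pre * 2 - 28]
44. n17.ok = false  [c.pre == b.val]
45. n21.key = 6  [S₀.key - 17]
46. n22.live = false  [terminal]
47. n21.live = false  [S.key > 6]
48. n21.sig = 21  [S.key * 2 + 9]
49. n21.depth = "py"  ["py"]
50. n23.live = false  [terminal]
51. n16.live = true  [A.cnt > 17]
52. n16.sig = 26  [A.cnt + S₁.sig - 13]
53. n16.depth = "kk"  ["kk"]
54. n15.acc = "kkx"  [S.depth ++ "x"]
55. n0.live = true  [A.ok == false]
56. n0.sig = 6  [S.key + A.cnt - 22]
57. n0.depth = "ykkx"  ["y" ++ B.acc]

21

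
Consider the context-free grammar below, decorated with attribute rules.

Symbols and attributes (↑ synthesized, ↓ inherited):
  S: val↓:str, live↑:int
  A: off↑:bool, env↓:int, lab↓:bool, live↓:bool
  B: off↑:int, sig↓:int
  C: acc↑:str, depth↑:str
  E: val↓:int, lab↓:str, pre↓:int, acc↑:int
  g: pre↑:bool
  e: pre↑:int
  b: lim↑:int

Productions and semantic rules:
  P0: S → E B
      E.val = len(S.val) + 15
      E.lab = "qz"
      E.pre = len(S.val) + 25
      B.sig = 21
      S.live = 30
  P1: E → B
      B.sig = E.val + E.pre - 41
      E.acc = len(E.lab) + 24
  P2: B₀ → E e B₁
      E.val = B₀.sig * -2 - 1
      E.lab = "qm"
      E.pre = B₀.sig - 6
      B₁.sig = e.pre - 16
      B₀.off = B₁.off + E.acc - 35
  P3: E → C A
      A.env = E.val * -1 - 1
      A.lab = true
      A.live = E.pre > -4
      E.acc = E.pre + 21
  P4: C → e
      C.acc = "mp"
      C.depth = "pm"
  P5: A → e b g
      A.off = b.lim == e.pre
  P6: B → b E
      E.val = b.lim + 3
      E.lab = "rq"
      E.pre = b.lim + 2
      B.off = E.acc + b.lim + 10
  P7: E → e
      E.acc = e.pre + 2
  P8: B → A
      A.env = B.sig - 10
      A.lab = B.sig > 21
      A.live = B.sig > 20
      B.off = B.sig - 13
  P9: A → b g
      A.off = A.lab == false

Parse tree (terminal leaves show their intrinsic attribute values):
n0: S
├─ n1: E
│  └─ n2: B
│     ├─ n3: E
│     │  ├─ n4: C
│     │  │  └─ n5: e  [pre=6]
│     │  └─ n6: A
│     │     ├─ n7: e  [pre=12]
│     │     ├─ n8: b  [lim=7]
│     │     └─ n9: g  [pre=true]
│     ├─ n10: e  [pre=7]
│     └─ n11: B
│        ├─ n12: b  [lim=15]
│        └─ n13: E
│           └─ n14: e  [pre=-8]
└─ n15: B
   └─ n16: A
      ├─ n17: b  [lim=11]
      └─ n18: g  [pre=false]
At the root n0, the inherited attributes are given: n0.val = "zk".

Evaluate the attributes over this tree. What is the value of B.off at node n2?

1. n0.val = "zk"  [given at root]
2. n1.val = 17  [len(S.val) + 15]
3. n1.lab = "qz"  ["qz"]
4. n1.pre = 27  [len(S.val) + 25]
5. n2.sig = 3  [E.val + E.pre - 41]
6. n3.val = -7  [B₀.sig * -2 - 1]
7. n3.lab = "qm"  ["qm"]
8. n3.pre = -3  [B₀.sig - 6]
9. n5.pre = 6  [terminal]
10. n4.acc = "mp"  ["mp"]
11. n4.depth = "pm"  ["pm"]
12. n6.env = 6  [E.val * -1 - 1]
13. n6.lab = true  [true]
14. n6.live = true  [E.pre > -4]
15. n7.pre = 12  [terminal]
16. n8.lim = 7  [terminal]
17. n9.pre = true  [terminal]
18. n6.off = false  [b.lim == e.pre]
19. n3.acc = 18  [E.pre + 21]
20. n10.pre = 7  [terminal]
21. n11.sig = -9  [e.pre - 16]
22. n12.lim = 15  [terminal]
23. n13.val = 18  [b.lim + 3]
24. n13.lab = "rq"  ["rq"]
25. n13.pre = 17  [b.lim + 2]
26. n14.pre = -8  [terminal]
27. n13.acc = -6  [e.pre + 2]
28. n11.off = 19  [E.acc + b.lim + 10]
29. n2.off = 2  [B₁.off + E.acc - 35]
30. n1.acc = 26  [len(E.lab) + 24]
31. n15.sig = 21  [21]
32. n16.env = 11  [B.sig - 10]
33. n16.lab = false  [B.sig > 21]
34. n16.live = true  [B.sig > 20]
35. n17.lim = 11  [terminal]
36. n18.pre = false  [terminal]
37. n16.off = true  [A.lab == false]
38. n15.off = 8  [B.sig - 13]
39. n0.live = 30  [30]

2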